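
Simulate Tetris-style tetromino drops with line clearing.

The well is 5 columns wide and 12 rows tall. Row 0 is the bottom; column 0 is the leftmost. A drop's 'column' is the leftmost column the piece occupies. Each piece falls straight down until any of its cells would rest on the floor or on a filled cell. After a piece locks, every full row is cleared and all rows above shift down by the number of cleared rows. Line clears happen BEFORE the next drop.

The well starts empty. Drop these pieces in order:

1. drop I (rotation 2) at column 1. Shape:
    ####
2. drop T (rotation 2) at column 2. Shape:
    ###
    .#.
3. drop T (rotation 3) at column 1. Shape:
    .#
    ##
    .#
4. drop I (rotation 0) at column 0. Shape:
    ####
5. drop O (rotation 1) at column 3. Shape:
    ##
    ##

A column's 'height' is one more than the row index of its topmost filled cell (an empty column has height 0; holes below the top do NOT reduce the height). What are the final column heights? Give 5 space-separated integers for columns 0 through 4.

Answer: 7 7 7 9 9

Derivation:
Drop 1: I rot2 at col 1 lands with bottom-row=0; cleared 0 line(s) (total 0); column heights now [0 1 1 1 1], max=1
Drop 2: T rot2 at col 2 lands with bottom-row=1; cleared 0 line(s) (total 0); column heights now [0 1 3 3 3], max=3
Drop 3: T rot3 at col 1 lands with bottom-row=3; cleared 0 line(s) (total 0); column heights now [0 5 6 3 3], max=6
Drop 4: I rot0 at col 0 lands with bottom-row=6; cleared 0 line(s) (total 0); column heights now [7 7 7 7 3], max=7
Drop 5: O rot1 at col 3 lands with bottom-row=7; cleared 0 line(s) (total 0); column heights now [7 7 7 9 9], max=9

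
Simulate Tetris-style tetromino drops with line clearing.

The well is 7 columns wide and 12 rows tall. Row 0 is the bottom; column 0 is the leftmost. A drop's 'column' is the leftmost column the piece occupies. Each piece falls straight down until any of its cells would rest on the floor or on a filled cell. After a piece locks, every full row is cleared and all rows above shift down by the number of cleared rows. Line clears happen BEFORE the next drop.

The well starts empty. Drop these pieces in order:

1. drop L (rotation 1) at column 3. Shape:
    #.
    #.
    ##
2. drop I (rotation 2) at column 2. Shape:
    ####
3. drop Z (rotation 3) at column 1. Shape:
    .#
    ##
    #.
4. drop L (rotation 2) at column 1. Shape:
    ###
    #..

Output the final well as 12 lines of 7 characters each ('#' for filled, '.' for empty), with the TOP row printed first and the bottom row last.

Drop 1: L rot1 at col 3 lands with bottom-row=0; cleared 0 line(s) (total 0); column heights now [0 0 0 3 1 0 0], max=3
Drop 2: I rot2 at col 2 lands with bottom-row=3; cleared 0 line(s) (total 0); column heights now [0 0 4 4 4 4 0], max=4
Drop 3: Z rot3 at col 1 lands with bottom-row=3; cleared 0 line(s) (total 0); column heights now [0 5 6 4 4 4 0], max=6
Drop 4: L rot2 at col 1 lands with bottom-row=5; cleared 0 line(s) (total 0); column heights now [0 7 7 7 4 4 0], max=7

Answer: .......
.......
.......
.......
.......
.###...
.##....
.##....
.#####.
...#...
...#...
...##..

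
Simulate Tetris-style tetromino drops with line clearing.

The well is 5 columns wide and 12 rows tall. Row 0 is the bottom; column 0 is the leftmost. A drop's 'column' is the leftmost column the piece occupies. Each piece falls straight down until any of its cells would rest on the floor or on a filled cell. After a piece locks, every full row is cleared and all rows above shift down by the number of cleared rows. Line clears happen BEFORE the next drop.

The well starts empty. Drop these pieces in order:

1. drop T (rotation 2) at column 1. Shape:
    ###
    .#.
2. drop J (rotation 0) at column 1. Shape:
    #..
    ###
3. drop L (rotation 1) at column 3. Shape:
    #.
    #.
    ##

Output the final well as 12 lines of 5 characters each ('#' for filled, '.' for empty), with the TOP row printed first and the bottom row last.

Answer: .....
.....
.....
.....
.....
.....
...#.
...#.
.#.##
.###.
.###.
..#..

Derivation:
Drop 1: T rot2 at col 1 lands with bottom-row=0; cleared 0 line(s) (total 0); column heights now [0 2 2 2 0], max=2
Drop 2: J rot0 at col 1 lands with bottom-row=2; cleared 0 line(s) (total 0); column heights now [0 4 3 3 0], max=4
Drop 3: L rot1 at col 3 lands with bottom-row=3; cleared 0 line(s) (total 0); column heights now [0 4 3 6 4], max=6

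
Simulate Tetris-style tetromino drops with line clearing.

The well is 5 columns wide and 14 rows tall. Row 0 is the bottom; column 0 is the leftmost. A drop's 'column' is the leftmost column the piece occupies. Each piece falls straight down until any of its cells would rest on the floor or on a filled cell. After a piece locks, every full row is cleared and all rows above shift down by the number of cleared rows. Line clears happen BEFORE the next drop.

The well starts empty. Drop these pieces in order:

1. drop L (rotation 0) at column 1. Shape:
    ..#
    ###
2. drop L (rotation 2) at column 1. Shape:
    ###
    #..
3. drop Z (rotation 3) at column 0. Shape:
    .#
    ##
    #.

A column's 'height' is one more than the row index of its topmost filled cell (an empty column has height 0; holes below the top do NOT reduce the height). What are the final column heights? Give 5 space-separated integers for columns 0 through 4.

Drop 1: L rot0 at col 1 lands with bottom-row=0; cleared 0 line(s) (total 0); column heights now [0 1 1 2 0], max=2
Drop 2: L rot2 at col 1 lands with bottom-row=1; cleared 0 line(s) (total 0); column heights now [0 3 3 3 0], max=3
Drop 3: Z rot3 at col 0 lands with bottom-row=2; cleared 0 line(s) (total 0); column heights now [4 5 3 3 0], max=5

Answer: 4 5 3 3 0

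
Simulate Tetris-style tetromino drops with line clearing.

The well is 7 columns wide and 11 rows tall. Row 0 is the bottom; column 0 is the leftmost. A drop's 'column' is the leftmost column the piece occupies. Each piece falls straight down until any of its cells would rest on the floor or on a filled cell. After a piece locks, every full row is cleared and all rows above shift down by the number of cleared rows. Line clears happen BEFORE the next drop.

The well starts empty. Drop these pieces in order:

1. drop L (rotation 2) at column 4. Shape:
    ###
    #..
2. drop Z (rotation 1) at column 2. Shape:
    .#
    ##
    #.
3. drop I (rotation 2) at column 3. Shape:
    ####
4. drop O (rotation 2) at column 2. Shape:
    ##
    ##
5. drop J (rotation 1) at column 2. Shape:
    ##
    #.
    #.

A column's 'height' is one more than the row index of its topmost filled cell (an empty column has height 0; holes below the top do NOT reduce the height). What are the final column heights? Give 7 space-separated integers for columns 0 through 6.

Drop 1: L rot2 at col 4 lands with bottom-row=0; cleared 0 line(s) (total 0); column heights now [0 0 0 0 2 2 2], max=2
Drop 2: Z rot1 at col 2 lands with bottom-row=0; cleared 0 line(s) (total 0); column heights now [0 0 2 3 2 2 2], max=3
Drop 3: I rot2 at col 3 lands with bottom-row=3; cleared 0 line(s) (total 0); column heights now [0 0 2 4 4 4 4], max=4
Drop 4: O rot2 at col 2 lands with bottom-row=4; cleared 0 line(s) (total 0); column heights now [0 0 6 6 4 4 4], max=6
Drop 5: J rot1 at col 2 lands with bottom-row=6; cleared 0 line(s) (total 0); column heights now [0 0 9 9 4 4 4], max=9

Answer: 0 0 9 9 4 4 4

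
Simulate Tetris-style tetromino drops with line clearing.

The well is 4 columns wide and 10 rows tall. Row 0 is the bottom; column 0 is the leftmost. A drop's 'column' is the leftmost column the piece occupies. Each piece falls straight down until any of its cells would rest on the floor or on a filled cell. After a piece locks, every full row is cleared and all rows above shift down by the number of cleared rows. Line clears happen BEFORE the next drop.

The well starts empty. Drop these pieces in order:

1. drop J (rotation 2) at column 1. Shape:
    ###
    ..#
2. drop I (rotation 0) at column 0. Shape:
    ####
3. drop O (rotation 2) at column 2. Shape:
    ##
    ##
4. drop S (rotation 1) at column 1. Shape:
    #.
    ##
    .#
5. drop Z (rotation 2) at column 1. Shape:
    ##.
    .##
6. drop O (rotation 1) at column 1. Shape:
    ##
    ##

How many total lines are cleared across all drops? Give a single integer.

Drop 1: J rot2 at col 1 lands with bottom-row=0; cleared 0 line(s) (total 0); column heights now [0 2 2 2], max=2
Drop 2: I rot0 at col 0 lands with bottom-row=2; cleared 1 line(s) (total 1); column heights now [0 2 2 2], max=2
Drop 3: O rot2 at col 2 lands with bottom-row=2; cleared 0 line(s) (total 1); column heights now [0 2 4 4], max=4
Drop 4: S rot1 at col 1 lands with bottom-row=4; cleared 0 line(s) (total 1); column heights now [0 7 6 4], max=7
Drop 5: Z rot2 at col 1 lands with bottom-row=6; cleared 0 line(s) (total 1); column heights now [0 8 8 7], max=8
Drop 6: O rot1 at col 1 lands with bottom-row=8; cleared 0 line(s) (total 1); column heights now [0 10 10 7], max=10

Answer: 1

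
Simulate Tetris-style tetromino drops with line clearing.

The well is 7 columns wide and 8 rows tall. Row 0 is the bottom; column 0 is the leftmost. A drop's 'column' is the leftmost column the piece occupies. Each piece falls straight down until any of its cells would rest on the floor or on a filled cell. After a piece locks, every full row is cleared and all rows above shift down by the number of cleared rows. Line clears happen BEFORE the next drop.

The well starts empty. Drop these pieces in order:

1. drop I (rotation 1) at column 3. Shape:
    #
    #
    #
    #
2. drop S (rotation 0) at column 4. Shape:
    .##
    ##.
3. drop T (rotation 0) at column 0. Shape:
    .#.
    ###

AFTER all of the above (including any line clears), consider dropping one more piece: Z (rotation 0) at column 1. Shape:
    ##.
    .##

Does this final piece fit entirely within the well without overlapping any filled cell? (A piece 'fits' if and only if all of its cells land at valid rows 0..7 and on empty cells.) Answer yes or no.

Drop 1: I rot1 at col 3 lands with bottom-row=0; cleared 0 line(s) (total 0); column heights now [0 0 0 4 0 0 0], max=4
Drop 2: S rot0 at col 4 lands with bottom-row=0; cleared 0 line(s) (total 0); column heights now [0 0 0 4 1 2 2], max=4
Drop 3: T rot0 at col 0 lands with bottom-row=0; cleared 0 line(s) (total 0); column heights now [1 2 1 4 1 2 2], max=4
Test piece Z rot0 at col 1 (width 3): heights before test = [1 2 1 4 1 2 2]; fits = True

Answer: yes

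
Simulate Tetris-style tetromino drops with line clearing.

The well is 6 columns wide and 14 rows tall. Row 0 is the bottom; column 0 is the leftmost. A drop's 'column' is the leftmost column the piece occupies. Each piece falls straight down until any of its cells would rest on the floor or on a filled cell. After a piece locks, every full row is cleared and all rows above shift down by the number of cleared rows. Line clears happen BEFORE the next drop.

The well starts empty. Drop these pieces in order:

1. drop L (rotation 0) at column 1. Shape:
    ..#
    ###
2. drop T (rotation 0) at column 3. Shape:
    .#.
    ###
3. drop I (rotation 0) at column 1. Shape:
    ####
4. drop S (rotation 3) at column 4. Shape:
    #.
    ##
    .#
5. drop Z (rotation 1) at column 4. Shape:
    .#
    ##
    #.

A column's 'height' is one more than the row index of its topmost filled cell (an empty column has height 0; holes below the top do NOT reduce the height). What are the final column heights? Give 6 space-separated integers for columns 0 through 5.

Answer: 0 5 5 5 9 10

Derivation:
Drop 1: L rot0 at col 1 lands with bottom-row=0; cleared 0 line(s) (total 0); column heights now [0 1 1 2 0 0], max=2
Drop 2: T rot0 at col 3 lands with bottom-row=2; cleared 0 line(s) (total 0); column heights now [0 1 1 3 4 3], max=4
Drop 3: I rot0 at col 1 lands with bottom-row=4; cleared 0 line(s) (total 0); column heights now [0 5 5 5 5 3], max=5
Drop 4: S rot3 at col 4 lands with bottom-row=4; cleared 0 line(s) (total 0); column heights now [0 5 5 5 7 6], max=7
Drop 5: Z rot1 at col 4 lands with bottom-row=7; cleared 0 line(s) (total 0); column heights now [0 5 5 5 9 10], max=10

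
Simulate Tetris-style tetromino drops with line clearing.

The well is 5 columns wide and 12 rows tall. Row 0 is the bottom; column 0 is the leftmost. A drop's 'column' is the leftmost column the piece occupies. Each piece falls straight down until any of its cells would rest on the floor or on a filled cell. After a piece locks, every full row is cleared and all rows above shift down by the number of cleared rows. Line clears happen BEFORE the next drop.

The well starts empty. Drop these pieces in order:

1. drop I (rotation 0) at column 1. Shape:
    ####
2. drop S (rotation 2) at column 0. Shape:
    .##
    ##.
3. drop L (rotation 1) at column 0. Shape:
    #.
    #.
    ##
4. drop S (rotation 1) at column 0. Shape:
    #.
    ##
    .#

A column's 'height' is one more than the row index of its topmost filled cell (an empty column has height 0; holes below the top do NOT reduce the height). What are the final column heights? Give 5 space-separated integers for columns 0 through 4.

Drop 1: I rot0 at col 1 lands with bottom-row=0; cleared 0 line(s) (total 0); column heights now [0 1 1 1 1], max=1
Drop 2: S rot2 at col 0 lands with bottom-row=1; cleared 0 line(s) (total 0); column heights now [2 3 3 1 1], max=3
Drop 3: L rot1 at col 0 lands with bottom-row=3; cleared 0 line(s) (total 0); column heights now [6 4 3 1 1], max=6
Drop 4: S rot1 at col 0 lands with bottom-row=5; cleared 0 line(s) (total 0); column heights now [8 7 3 1 1], max=8

Answer: 8 7 3 1 1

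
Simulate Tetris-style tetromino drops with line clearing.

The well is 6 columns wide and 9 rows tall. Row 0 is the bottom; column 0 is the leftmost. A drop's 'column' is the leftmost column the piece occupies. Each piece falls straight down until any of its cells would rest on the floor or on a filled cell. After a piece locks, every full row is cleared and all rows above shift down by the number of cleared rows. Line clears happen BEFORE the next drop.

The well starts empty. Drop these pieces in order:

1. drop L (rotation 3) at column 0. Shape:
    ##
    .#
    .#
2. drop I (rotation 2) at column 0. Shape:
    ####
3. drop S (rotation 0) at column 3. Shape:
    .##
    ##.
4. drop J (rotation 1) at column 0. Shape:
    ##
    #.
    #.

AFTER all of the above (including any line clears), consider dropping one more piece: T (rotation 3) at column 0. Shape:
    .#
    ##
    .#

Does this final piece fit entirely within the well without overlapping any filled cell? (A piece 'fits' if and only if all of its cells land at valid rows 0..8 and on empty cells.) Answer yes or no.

Answer: no

Derivation:
Drop 1: L rot3 at col 0 lands with bottom-row=0; cleared 0 line(s) (total 0); column heights now [3 3 0 0 0 0], max=3
Drop 2: I rot2 at col 0 lands with bottom-row=3; cleared 0 line(s) (total 0); column heights now [4 4 4 4 0 0], max=4
Drop 3: S rot0 at col 3 lands with bottom-row=4; cleared 0 line(s) (total 0); column heights now [4 4 4 5 6 6], max=6
Drop 4: J rot1 at col 0 lands with bottom-row=4; cleared 0 line(s) (total 0); column heights now [7 7 4 5 6 6], max=7
Test piece T rot3 at col 0 (width 2): heights before test = [7 7 4 5 6 6]; fits = False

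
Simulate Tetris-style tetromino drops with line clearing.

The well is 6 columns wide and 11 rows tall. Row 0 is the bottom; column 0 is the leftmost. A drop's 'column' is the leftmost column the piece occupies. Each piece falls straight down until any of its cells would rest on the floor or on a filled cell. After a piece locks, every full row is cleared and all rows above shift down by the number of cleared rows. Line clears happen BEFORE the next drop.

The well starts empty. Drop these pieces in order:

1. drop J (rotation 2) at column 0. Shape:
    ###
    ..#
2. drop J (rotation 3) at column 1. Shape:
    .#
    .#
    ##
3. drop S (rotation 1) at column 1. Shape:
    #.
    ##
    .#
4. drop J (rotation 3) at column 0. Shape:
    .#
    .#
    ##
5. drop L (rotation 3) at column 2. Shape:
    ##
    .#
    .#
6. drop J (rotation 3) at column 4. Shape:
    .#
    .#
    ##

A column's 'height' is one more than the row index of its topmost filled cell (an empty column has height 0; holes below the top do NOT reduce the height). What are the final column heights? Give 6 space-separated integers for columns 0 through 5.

Drop 1: J rot2 at col 0 lands with bottom-row=0; cleared 0 line(s) (total 0); column heights now [2 2 2 0 0 0], max=2
Drop 2: J rot3 at col 1 lands with bottom-row=2; cleared 0 line(s) (total 0); column heights now [2 3 5 0 0 0], max=5
Drop 3: S rot1 at col 1 lands with bottom-row=5; cleared 0 line(s) (total 0); column heights now [2 8 7 0 0 0], max=8
Drop 4: J rot3 at col 0 lands with bottom-row=8; cleared 0 line(s) (total 0); column heights now [9 11 7 0 0 0], max=11
Drop 5: L rot3 at col 2 lands with bottom-row=5; cleared 0 line(s) (total 0); column heights now [9 11 8 8 0 0], max=11
Drop 6: J rot3 at col 4 lands with bottom-row=0; cleared 0 line(s) (total 0); column heights now [9 11 8 8 1 3], max=11

Answer: 9 11 8 8 1 3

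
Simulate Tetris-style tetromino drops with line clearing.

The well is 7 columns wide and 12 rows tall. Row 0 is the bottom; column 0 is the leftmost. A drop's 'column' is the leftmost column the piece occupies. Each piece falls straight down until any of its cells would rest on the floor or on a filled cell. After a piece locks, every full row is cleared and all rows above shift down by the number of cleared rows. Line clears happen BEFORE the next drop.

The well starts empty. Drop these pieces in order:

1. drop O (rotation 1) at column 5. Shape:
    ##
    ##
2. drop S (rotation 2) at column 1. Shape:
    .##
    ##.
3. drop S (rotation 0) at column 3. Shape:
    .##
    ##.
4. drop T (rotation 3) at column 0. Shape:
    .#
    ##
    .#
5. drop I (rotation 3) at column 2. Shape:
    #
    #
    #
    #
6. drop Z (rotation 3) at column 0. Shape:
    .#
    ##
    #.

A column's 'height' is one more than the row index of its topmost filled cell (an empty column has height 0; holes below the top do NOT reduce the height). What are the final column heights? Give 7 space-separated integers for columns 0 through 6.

Drop 1: O rot1 at col 5 lands with bottom-row=0; cleared 0 line(s) (total 0); column heights now [0 0 0 0 0 2 2], max=2
Drop 2: S rot2 at col 1 lands with bottom-row=0; cleared 0 line(s) (total 0); column heights now [0 1 2 2 0 2 2], max=2
Drop 3: S rot0 at col 3 lands with bottom-row=2; cleared 0 line(s) (total 0); column heights now [0 1 2 3 4 4 2], max=4
Drop 4: T rot3 at col 0 lands with bottom-row=1; cleared 0 line(s) (total 0); column heights now [3 4 2 3 4 4 2], max=4
Drop 5: I rot3 at col 2 lands with bottom-row=2; cleared 0 line(s) (total 0); column heights now [3 4 6 3 4 4 2], max=6
Drop 6: Z rot3 at col 0 lands with bottom-row=3; cleared 0 line(s) (total 0); column heights now [5 6 6 3 4 4 2], max=6

Answer: 5 6 6 3 4 4 2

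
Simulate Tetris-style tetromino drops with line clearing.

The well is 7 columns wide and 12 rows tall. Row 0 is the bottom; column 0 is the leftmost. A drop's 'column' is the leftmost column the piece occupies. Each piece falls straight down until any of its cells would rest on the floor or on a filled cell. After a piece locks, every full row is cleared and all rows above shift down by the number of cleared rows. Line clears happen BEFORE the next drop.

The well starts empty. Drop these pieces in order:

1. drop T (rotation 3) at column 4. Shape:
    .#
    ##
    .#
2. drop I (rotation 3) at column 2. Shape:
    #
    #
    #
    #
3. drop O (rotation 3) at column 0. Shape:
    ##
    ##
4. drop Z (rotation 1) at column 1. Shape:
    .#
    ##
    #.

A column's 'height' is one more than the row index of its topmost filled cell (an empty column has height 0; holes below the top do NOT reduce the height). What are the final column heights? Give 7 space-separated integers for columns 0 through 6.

Answer: 2 5 6 0 2 3 0

Derivation:
Drop 1: T rot3 at col 4 lands with bottom-row=0; cleared 0 line(s) (total 0); column heights now [0 0 0 0 2 3 0], max=3
Drop 2: I rot3 at col 2 lands with bottom-row=0; cleared 0 line(s) (total 0); column heights now [0 0 4 0 2 3 0], max=4
Drop 3: O rot3 at col 0 lands with bottom-row=0; cleared 0 line(s) (total 0); column heights now [2 2 4 0 2 3 0], max=4
Drop 4: Z rot1 at col 1 lands with bottom-row=3; cleared 0 line(s) (total 0); column heights now [2 5 6 0 2 3 0], max=6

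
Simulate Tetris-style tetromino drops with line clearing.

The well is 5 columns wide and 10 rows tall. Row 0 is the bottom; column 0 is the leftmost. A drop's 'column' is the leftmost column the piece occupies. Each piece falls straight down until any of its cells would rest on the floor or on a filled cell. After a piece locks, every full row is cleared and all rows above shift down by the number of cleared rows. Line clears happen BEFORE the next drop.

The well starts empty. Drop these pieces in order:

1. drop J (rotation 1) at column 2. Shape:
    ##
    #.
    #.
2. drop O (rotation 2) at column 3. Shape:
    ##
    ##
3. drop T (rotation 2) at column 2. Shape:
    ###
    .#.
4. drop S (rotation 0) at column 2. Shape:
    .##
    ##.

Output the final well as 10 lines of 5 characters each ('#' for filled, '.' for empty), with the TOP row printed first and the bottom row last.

Answer: .....
...##
..##.
..###
...#.
...##
...##
..##.
..#..
..#..

Derivation:
Drop 1: J rot1 at col 2 lands with bottom-row=0; cleared 0 line(s) (total 0); column heights now [0 0 3 3 0], max=3
Drop 2: O rot2 at col 3 lands with bottom-row=3; cleared 0 line(s) (total 0); column heights now [0 0 3 5 5], max=5
Drop 3: T rot2 at col 2 lands with bottom-row=5; cleared 0 line(s) (total 0); column heights now [0 0 7 7 7], max=7
Drop 4: S rot0 at col 2 lands with bottom-row=7; cleared 0 line(s) (total 0); column heights now [0 0 8 9 9], max=9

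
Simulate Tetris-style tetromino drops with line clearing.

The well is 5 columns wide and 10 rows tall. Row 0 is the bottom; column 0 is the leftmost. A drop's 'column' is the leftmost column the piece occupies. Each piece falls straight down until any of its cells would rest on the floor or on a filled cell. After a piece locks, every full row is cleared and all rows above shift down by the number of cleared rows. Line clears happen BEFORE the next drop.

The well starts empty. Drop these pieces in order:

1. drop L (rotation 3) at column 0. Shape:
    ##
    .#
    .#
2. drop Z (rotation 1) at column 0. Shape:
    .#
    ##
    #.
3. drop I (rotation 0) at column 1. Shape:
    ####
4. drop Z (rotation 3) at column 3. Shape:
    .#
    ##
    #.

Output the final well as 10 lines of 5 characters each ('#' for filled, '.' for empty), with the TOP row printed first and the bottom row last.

Answer: ....#
...##
...#.
.####
.#...
##...
#....
##...
.#...
.#...

Derivation:
Drop 1: L rot3 at col 0 lands with bottom-row=0; cleared 0 line(s) (total 0); column heights now [3 3 0 0 0], max=3
Drop 2: Z rot1 at col 0 lands with bottom-row=3; cleared 0 line(s) (total 0); column heights now [5 6 0 0 0], max=6
Drop 3: I rot0 at col 1 lands with bottom-row=6; cleared 0 line(s) (total 0); column heights now [5 7 7 7 7], max=7
Drop 4: Z rot3 at col 3 lands with bottom-row=7; cleared 0 line(s) (total 0); column heights now [5 7 7 9 10], max=10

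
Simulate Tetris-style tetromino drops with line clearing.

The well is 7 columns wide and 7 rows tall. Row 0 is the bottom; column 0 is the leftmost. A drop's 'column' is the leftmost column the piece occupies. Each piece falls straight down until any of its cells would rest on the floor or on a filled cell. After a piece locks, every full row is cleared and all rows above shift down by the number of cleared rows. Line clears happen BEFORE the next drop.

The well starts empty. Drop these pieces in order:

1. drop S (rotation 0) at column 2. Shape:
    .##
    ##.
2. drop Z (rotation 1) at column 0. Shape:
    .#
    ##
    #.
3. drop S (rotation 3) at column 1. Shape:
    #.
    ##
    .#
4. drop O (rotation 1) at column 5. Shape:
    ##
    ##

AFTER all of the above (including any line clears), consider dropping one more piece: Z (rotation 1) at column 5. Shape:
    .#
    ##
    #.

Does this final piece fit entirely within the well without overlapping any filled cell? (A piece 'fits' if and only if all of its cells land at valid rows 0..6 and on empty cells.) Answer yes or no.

Drop 1: S rot0 at col 2 lands with bottom-row=0; cleared 0 line(s) (total 0); column heights now [0 0 1 2 2 0 0], max=2
Drop 2: Z rot1 at col 0 lands with bottom-row=0; cleared 0 line(s) (total 0); column heights now [2 3 1 2 2 0 0], max=3
Drop 3: S rot3 at col 1 lands with bottom-row=2; cleared 0 line(s) (total 0); column heights now [2 5 4 2 2 0 0], max=5
Drop 4: O rot1 at col 5 lands with bottom-row=0; cleared 0 line(s) (total 0); column heights now [2 5 4 2 2 2 2], max=5
Test piece Z rot1 at col 5 (width 2): heights before test = [2 5 4 2 2 2 2]; fits = True

Answer: yes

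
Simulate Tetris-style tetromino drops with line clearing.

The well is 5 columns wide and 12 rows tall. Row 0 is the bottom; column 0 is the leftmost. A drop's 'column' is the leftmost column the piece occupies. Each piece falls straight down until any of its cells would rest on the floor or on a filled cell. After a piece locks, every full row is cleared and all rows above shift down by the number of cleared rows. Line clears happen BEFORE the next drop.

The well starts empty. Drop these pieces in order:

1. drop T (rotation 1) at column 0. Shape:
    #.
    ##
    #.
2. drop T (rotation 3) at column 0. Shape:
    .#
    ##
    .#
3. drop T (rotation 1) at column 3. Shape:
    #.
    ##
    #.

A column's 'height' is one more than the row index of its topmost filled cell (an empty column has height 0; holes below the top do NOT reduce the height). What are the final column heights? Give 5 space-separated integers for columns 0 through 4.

Answer: 4 5 0 3 2

Derivation:
Drop 1: T rot1 at col 0 lands with bottom-row=0; cleared 0 line(s) (total 0); column heights now [3 2 0 0 0], max=3
Drop 2: T rot3 at col 0 lands with bottom-row=2; cleared 0 line(s) (total 0); column heights now [4 5 0 0 0], max=5
Drop 3: T rot1 at col 3 lands with bottom-row=0; cleared 0 line(s) (total 0); column heights now [4 5 0 3 2], max=5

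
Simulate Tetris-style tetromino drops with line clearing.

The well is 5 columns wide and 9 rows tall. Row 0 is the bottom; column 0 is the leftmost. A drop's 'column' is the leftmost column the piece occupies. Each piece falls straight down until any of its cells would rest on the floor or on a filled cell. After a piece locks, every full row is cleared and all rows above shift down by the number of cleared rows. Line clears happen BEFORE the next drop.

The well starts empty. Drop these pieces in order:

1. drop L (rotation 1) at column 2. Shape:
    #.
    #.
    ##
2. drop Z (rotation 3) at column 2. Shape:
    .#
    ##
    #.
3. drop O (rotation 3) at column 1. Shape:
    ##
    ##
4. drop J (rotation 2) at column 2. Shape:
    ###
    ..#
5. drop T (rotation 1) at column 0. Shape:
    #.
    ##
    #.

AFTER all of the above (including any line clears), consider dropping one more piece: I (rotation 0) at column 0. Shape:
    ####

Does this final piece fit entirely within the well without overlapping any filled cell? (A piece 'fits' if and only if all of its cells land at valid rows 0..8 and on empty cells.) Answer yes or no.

Drop 1: L rot1 at col 2 lands with bottom-row=0; cleared 0 line(s) (total 0); column heights now [0 0 3 1 0], max=3
Drop 2: Z rot3 at col 2 lands with bottom-row=3; cleared 0 line(s) (total 0); column heights now [0 0 5 6 0], max=6
Drop 3: O rot3 at col 1 lands with bottom-row=5; cleared 0 line(s) (total 0); column heights now [0 7 7 6 0], max=7
Drop 4: J rot2 at col 2 lands with bottom-row=6; cleared 0 line(s) (total 0); column heights now [0 7 8 8 8], max=8
Drop 5: T rot1 at col 0 lands with bottom-row=6; cleared 1 line(s) (total 1); column heights now [8 7 7 6 7], max=8
Test piece I rot0 at col 0 (width 4): heights before test = [8 7 7 6 7]; fits = True

Answer: yes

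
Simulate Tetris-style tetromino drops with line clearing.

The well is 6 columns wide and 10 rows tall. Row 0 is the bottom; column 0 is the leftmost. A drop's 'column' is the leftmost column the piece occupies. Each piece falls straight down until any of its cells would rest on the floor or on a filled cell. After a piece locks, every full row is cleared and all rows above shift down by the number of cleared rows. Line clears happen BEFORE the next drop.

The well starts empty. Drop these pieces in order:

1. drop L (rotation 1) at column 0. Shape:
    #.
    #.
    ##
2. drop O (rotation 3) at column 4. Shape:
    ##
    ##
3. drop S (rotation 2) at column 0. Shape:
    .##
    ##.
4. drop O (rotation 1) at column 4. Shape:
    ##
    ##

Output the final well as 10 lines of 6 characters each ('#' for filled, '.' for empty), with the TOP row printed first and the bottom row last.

Answer: ......
......
......
......
......
.##...
##..##
#...##
#...##
##..##

Derivation:
Drop 1: L rot1 at col 0 lands with bottom-row=0; cleared 0 line(s) (total 0); column heights now [3 1 0 0 0 0], max=3
Drop 2: O rot3 at col 4 lands with bottom-row=0; cleared 0 line(s) (total 0); column heights now [3 1 0 0 2 2], max=3
Drop 3: S rot2 at col 0 lands with bottom-row=3; cleared 0 line(s) (total 0); column heights now [4 5 5 0 2 2], max=5
Drop 4: O rot1 at col 4 lands with bottom-row=2; cleared 0 line(s) (total 0); column heights now [4 5 5 0 4 4], max=5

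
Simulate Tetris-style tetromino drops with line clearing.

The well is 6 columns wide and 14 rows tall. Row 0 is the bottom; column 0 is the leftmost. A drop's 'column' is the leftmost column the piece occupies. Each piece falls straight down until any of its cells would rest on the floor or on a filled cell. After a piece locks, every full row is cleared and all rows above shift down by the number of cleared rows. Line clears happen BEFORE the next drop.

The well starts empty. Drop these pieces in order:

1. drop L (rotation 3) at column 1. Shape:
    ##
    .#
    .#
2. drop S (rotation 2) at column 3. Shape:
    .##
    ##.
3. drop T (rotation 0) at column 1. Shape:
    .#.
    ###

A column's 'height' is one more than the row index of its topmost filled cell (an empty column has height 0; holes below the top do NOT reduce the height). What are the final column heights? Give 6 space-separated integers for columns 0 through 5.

Drop 1: L rot3 at col 1 lands with bottom-row=0; cleared 0 line(s) (total 0); column heights now [0 3 3 0 0 0], max=3
Drop 2: S rot2 at col 3 lands with bottom-row=0; cleared 0 line(s) (total 0); column heights now [0 3 3 1 2 2], max=3
Drop 3: T rot0 at col 1 lands with bottom-row=3; cleared 0 line(s) (total 0); column heights now [0 4 5 4 2 2], max=5

Answer: 0 4 5 4 2 2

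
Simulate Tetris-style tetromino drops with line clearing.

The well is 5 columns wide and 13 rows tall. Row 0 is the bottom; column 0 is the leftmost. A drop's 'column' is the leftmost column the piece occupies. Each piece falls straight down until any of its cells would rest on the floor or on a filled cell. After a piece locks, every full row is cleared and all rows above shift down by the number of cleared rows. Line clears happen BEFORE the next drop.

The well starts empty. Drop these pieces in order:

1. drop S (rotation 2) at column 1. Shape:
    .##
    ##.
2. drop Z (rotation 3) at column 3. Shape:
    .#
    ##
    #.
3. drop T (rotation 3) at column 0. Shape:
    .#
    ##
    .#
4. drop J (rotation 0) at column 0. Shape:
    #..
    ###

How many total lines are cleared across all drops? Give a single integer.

Drop 1: S rot2 at col 1 lands with bottom-row=0; cleared 0 line(s) (total 0); column heights now [0 1 2 2 0], max=2
Drop 2: Z rot3 at col 3 lands with bottom-row=2; cleared 0 line(s) (total 0); column heights now [0 1 2 4 5], max=5
Drop 3: T rot3 at col 0 lands with bottom-row=1; cleared 0 line(s) (total 0); column heights now [3 4 2 4 5], max=5
Drop 4: J rot0 at col 0 lands with bottom-row=4; cleared 0 line(s) (total 0); column heights now [6 5 5 4 5], max=6

Answer: 0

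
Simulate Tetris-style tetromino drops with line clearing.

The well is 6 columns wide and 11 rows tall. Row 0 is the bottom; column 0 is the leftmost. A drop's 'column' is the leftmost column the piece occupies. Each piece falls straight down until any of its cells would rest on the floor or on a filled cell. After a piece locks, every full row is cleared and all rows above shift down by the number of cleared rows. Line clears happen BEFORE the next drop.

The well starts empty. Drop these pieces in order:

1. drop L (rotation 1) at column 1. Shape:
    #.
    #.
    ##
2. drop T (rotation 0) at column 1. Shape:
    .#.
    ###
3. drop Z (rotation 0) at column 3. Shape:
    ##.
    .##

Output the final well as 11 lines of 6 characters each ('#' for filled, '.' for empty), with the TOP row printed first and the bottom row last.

Answer: ......
......
......
......
......
......
..###.
.#####
.#....
.#....
.##...

Derivation:
Drop 1: L rot1 at col 1 lands with bottom-row=0; cleared 0 line(s) (total 0); column heights now [0 3 1 0 0 0], max=3
Drop 2: T rot0 at col 1 lands with bottom-row=3; cleared 0 line(s) (total 0); column heights now [0 4 5 4 0 0], max=5
Drop 3: Z rot0 at col 3 lands with bottom-row=3; cleared 0 line(s) (total 0); column heights now [0 4 5 5 5 4], max=5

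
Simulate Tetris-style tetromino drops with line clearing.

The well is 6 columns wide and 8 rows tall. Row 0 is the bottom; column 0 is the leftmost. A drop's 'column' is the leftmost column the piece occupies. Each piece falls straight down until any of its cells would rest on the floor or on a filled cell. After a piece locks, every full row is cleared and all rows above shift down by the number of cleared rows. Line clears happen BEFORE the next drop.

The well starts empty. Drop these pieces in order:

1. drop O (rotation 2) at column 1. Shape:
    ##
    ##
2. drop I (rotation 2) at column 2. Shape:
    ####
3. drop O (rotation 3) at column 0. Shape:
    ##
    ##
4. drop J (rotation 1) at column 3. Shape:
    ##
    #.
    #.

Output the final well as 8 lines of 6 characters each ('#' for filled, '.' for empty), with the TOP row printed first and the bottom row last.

Drop 1: O rot2 at col 1 lands with bottom-row=0; cleared 0 line(s) (total 0); column heights now [0 2 2 0 0 0], max=2
Drop 2: I rot2 at col 2 lands with bottom-row=2; cleared 0 line(s) (total 0); column heights now [0 2 3 3 3 3], max=3
Drop 3: O rot3 at col 0 lands with bottom-row=2; cleared 1 line(s) (total 1); column heights now [3 3 2 0 0 0], max=3
Drop 4: J rot1 at col 3 lands with bottom-row=0; cleared 0 line(s) (total 1); column heights now [3 3 2 3 3 0], max=3

Answer: ......
......
......
......
......
##.##.
.###..
.###..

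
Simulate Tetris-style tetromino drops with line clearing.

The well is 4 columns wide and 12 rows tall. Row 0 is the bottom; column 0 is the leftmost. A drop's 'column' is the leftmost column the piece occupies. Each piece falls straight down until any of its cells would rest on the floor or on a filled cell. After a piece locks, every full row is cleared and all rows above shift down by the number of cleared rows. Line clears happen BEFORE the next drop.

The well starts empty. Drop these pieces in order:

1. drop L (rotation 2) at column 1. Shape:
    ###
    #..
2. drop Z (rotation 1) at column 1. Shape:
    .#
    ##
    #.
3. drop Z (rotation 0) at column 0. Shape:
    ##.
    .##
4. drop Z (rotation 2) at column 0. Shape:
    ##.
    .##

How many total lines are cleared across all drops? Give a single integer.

Drop 1: L rot2 at col 1 lands with bottom-row=0; cleared 0 line(s) (total 0); column heights now [0 2 2 2], max=2
Drop 2: Z rot1 at col 1 lands with bottom-row=2; cleared 0 line(s) (total 0); column heights now [0 4 5 2], max=5
Drop 3: Z rot0 at col 0 lands with bottom-row=5; cleared 0 line(s) (total 0); column heights now [7 7 6 2], max=7
Drop 4: Z rot2 at col 0 lands with bottom-row=7; cleared 0 line(s) (total 0); column heights now [9 9 8 2], max=9

Answer: 0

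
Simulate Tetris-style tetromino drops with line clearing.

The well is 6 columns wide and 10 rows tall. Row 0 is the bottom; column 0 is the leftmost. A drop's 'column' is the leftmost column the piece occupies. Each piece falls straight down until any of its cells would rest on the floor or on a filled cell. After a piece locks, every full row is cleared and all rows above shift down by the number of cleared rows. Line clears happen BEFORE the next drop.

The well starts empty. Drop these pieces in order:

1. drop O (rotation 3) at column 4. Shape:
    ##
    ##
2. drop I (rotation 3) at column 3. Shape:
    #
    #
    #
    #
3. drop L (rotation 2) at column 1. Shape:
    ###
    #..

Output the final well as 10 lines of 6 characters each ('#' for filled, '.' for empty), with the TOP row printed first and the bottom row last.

Answer: ......
......
......
......
......
.###..
.#.#..
...#..
...###
...###

Derivation:
Drop 1: O rot3 at col 4 lands with bottom-row=0; cleared 0 line(s) (total 0); column heights now [0 0 0 0 2 2], max=2
Drop 2: I rot3 at col 3 lands with bottom-row=0; cleared 0 line(s) (total 0); column heights now [0 0 0 4 2 2], max=4
Drop 3: L rot2 at col 1 lands with bottom-row=3; cleared 0 line(s) (total 0); column heights now [0 5 5 5 2 2], max=5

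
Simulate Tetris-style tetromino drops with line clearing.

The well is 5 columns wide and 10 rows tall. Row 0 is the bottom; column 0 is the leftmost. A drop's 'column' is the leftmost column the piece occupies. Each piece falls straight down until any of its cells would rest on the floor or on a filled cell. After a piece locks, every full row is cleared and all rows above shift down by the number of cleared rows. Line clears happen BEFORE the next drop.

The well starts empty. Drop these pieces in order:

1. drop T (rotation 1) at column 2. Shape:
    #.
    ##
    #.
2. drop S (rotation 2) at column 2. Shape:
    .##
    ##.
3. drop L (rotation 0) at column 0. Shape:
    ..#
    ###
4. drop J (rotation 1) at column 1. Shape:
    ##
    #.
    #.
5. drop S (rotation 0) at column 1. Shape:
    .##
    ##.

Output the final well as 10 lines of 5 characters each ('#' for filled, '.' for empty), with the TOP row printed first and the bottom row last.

Answer: .....
.....
..##.
.##..
.##..
.##..
.###.
..#..
..##.
..#..

Derivation:
Drop 1: T rot1 at col 2 lands with bottom-row=0; cleared 0 line(s) (total 0); column heights now [0 0 3 2 0], max=3
Drop 2: S rot2 at col 2 lands with bottom-row=3; cleared 0 line(s) (total 0); column heights now [0 0 4 5 5], max=5
Drop 3: L rot0 at col 0 lands with bottom-row=4; cleared 1 line(s) (total 1); column heights now [0 0 5 4 0], max=5
Drop 4: J rot1 at col 1 lands with bottom-row=3; cleared 0 line(s) (total 1); column heights now [0 6 6 4 0], max=6
Drop 5: S rot0 at col 1 lands with bottom-row=6; cleared 0 line(s) (total 1); column heights now [0 7 8 8 0], max=8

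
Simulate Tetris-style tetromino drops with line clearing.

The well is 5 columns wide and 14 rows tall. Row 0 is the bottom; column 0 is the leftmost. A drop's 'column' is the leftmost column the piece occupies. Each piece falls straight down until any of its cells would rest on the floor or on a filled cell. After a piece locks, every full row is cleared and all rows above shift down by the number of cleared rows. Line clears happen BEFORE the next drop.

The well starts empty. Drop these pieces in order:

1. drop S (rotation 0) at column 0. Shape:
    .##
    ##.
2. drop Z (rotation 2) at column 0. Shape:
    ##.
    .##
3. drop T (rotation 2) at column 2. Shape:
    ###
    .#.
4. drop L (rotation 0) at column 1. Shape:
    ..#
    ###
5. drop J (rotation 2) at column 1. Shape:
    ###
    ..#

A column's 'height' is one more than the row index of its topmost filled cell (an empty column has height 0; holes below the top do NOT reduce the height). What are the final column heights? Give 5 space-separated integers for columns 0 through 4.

Drop 1: S rot0 at col 0 lands with bottom-row=0; cleared 0 line(s) (total 0); column heights now [1 2 2 0 0], max=2
Drop 2: Z rot2 at col 0 lands with bottom-row=2; cleared 0 line(s) (total 0); column heights now [4 4 3 0 0], max=4
Drop 3: T rot2 at col 2 lands with bottom-row=2; cleared 1 line(s) (total 1); column heights now [1 3 3 3 0], max=3
Drop 4: L rot0 at col 1 lands with bottom-row=3; cleared 0 line(s) (total 1); column heights now [1 4 4 5 0], max=5
Drop 5: J rot2 at col 1 lands with bottom-row=5; cleared 0 line(s) (total 1); column heights now [1 7 7 7 0], max=7

Answer: 1 7 7 7 0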